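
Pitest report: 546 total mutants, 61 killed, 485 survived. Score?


Mutation score = killed / total * 100
Mutation score = 61 / 546 * 100
Mutation score = 11.17%

11.17%


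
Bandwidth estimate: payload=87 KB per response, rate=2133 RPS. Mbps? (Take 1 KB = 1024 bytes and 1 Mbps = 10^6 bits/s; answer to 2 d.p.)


Formula: Mbps = payload_bytes * RPS * 8 / 1e6
Payload per request = 87 KB = 87 * 1024 = 89088 bytes
Total bytes/sec = 89088 * 2133 = 190024704
Total bits/sec = 190024704 * 8 = 1520197632
Mbps = 1520197632 / 1e6 = 1520.2

1520.2 Mbps


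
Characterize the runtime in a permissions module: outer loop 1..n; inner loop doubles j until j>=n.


Reasoning: linear outer times logarithmic inner
Complexity: O(n log n)

O(n log n)


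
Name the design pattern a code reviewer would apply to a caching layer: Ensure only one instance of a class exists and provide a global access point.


This matches the Singleton pattern

Singleton


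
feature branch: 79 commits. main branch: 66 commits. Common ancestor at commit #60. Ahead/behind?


Common ancestor: commit #60
feature commits after divergence: 79 - 60 = 19
main commits after divergence: 66 - 60 = 6
feature is 19 commits ahead of main
main is 6 commits ahead of feature

feature ahead: 19, main ahead: 6


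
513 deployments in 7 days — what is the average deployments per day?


Formula: deployments per day = releases / days
= 513 / 7
= 73.286 deploys/day
(equivalently, 513.0 deploys/week)

73.286 deploys/day


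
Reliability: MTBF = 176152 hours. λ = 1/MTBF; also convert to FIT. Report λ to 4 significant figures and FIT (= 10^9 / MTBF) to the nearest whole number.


Formula: λ = 1 / MTBF; FIT = λ × 1e9 = 1e9 / MTBF
λ = 1 / 176152 ≈ 5.677e-06 failures/hour
FIT = 1e9 / 176152 ≈ 5677 failures per 1e9 hours (nearest whole number)

λ = 5.677e-06 /h, FIT = 5677


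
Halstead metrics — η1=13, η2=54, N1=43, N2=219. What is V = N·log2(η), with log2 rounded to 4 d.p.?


Formula: V = N * log2(η), where N = N1 + N2 and η = η1 + η2
η = 13 + 54 = 67
N = 43 + 219 = 262
log2(67) ≈ 6.0661
V = 262 * 6.0661 = 1589.32

1589.32


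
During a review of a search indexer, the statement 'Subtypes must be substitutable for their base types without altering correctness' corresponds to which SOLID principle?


This describes the Liskov Substitution Principle (LSP)

Liskov Substitution Principle (LSP)


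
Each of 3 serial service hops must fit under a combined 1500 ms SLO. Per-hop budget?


Formula: per_stage = total_budget / stages
per_stage = 1500 / 3
per_stage = 500.0 ms

500.0 ms


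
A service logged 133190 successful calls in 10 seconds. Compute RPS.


Formula: throughput = requests / seconds
throughput = 133190 / 10
throughput = 13319.0 requests/second

13319.0 requests/second


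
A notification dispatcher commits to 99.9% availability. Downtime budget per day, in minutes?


Formula: allowed downtime = period * (100 - SLA) / 100
Period (day) = 1440 minutes
Unavailability fraction = (100 - 99.9) / 100
Allowed downtime = 1440 * (100 - 99.9) / 100
Allowed downtime = 1.44 minutes

1.44 minutes


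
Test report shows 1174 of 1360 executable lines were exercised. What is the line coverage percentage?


Coverage = covered / total * 100
Coverage = 1174 / 1360 * 100
Coverage = 86.32%

86.32%


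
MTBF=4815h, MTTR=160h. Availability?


Availability = MTBF / (MTBF + MTTR)
Availability = 4815 / (4815 + 160)
Availability = 4815 / 4975
Availability = 96.7839%

96.7839%


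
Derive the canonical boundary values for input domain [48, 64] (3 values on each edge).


Range: [48, 64]
Boundaries: just below min, min, min+1, max-1, max, just above max
Values: [47, 48, 49, 63, 64, 65]

[47, 48, 49, 63, 64, 65]


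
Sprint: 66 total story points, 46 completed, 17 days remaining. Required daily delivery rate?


Formula: Required rate = Remaining points / Days left
Remaining = 66 - 46 = 20 points
Required rate = 20 / 17 = 1.18 points/day

1.18 points/day


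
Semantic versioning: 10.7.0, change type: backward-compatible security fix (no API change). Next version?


Current: 10.7.0
Change category: 'backward-compatible security fix (no API change)' → patch bump
SemVer rule: patch bump → increment PATCH (MAJOR and MINOR unchanged)
New: 10.7.1

10.7.1


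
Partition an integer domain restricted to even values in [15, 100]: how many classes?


Constraint: even integers in [15, 100]
Class 1: x < 15 — out-of-range invalid
Class 2: x in [15,100] but odd — wrong type invalid
Class 3: x in [15,100] and even — valid
Class 4: x > 100 — out-of-range invalid
Total equivalence classes: 4

4 equivalence classes


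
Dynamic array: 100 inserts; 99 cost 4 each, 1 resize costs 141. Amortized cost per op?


Formula: Amortized cost = Total cost / Operations
Total cost = (99 * 4) + (1 * 141)
Total cost = 396 + 141 = 537
Amortized = 537 / 100 = 5.37

5.37


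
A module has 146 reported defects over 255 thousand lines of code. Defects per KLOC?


Defect density = defects / KLOC
Defect density = 146 / 255
Defect density = 0.573 defects/KLOC

0.573 defects/KLOC


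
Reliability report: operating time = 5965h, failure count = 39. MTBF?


Formula: MTBF = Total operating time / Number of failures
MTBF = 5965 / 39
MTBF = 152.95 hours

152.95 hours


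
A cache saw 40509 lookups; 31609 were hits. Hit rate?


Formula: hit rate = hits / (hits + misses) * 100
hit rate = 31609 / (31609 + 8900) * 100
hit rate = 31609 / 40509 * 100
hit rate = 78.03%

78.03%


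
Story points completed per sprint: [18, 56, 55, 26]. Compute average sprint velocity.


Formula: Avg velocity = Total points / Number of sprints
Points: [18, 56, 55, 26]
Sum = 18 + 56 + 55 + 26 = 155
Avg velocity = 155 / 4 = 38.75 points/sprint

38.75 points/sprint


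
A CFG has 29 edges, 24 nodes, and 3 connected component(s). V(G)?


Formula: V(G) = E - N + 2P
V(G) = 29 - 24 + 2*3
V(G) = 5 + 6
V(G) = 11

11


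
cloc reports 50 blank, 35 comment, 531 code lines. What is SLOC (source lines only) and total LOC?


Total LOC = blank + comment + code
Total LOC = 50 + 35 + 531 = 616
SLOC (source only) = code = 531

Total LOC: 616, SLOC: 531


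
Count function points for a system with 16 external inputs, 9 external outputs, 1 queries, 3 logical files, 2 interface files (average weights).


UFP = EI*4 + EO*5 + EQ*4 + ILF*10 + EIF*7
UFP = 16*4 + 9*5 + 1*4 + 3*10 + 2*7
UFP = 64 + 45 + 4 + 30 + 14
UFP = 157

157


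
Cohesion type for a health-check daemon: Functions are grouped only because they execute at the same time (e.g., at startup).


Reasoning: Related by timing only
Type: Temporal cohesion

Temporal cohesion


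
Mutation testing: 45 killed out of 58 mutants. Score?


Mutation score = killed / total * 100
Mutation score = 45 / 58 * 100
Mutation score = 77.59%

77.59%


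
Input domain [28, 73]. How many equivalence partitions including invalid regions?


Valid range: [28, 73]
Class 1: x < 28 — invalid
Class 2: 28 ≤ x ≤ 73 — valid
Class 3: x > 73 — invalid
Total equivalence classes: 3

3 equivalence classes


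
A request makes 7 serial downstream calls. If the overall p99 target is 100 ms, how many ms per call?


Formula: per_stage = total_budget / stages
per_stage = 100 / 7
per_stage = 14.29 ms

14.29 ms


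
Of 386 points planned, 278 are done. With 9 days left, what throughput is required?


Formula: Required rate = Remaining points / Days left
Remaining = 386 - 278 = 108 points
Required rate = 108 / 9 = 12.0 points/day

12.0 points/day


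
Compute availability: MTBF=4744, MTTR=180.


Availability = MTBF / (MTBF + MTTR)
Availability = 4744 / (4744 + 180)
Availability = 4744 / 4924
Availability = 96.3444%

96.3444%


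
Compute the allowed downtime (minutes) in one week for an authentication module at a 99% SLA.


Formula: allowed downtime = period * (100 - SLA) / 100
Period (week) = 10080 minutes
Unavailability fraction = (100 - 99.0) / 100
Allowed downtime = 10080 * (100 - 99.0) / 100
Allowed downtime = 100.8 minutes

100.8 minutes


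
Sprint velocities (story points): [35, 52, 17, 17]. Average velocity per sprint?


Formula: Avg velocity = Total points / Number of sprints
Points: [35, 52, 17, 17]
Sum = 35 + 52 + 17 + 17 = 121
Avg velocity = 121 / 4 = 30.25 points/sprint

30.25 points/sprint


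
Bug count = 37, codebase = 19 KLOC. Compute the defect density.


Defect density = defects / KLOC
Defect density = 37 / 19
Defect density = 1.947 defects/KLOC

1.947 defects/KLOC


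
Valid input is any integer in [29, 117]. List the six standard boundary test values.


Range: [29, 117]
Boundaries: just below min, min, min+1, max-1, max, just above max
Values: [28, 29, 30, 116, 117, 118]

[28, 29, 30, 116, 117, 118]


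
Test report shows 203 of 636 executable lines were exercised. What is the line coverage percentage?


Coverage = covered / total * 100
Coverage = 203 / 636 * 100
Coverage = 31.92%

31.92%


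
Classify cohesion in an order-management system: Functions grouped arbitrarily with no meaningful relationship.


Reasoning: Worst: random grouping
Type: Coincidental cohesion

Coincidental cohesion


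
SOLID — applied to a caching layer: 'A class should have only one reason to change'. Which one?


This describes the Single Responsibility Principle (SRP)

Single Responsibility Principle (SRP)


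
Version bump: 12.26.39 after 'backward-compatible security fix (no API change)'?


Current: 12.26.39
Change category: 'backward-compatible security fix (no API change)' → patch bump
SemVer rule: patch bump → increment PATCH (MAJOR and MINOR unchanged)
New: 12.26.40

12.26.40


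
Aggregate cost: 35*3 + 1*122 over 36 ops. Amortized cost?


Formula: Amortized cost = Total cost / Operations
Total cost = (35 * 3) + (1 * 122)
Total cost = 105 + 122 = 227
Amortized = 227 / 36 = 6.3056

6.3056


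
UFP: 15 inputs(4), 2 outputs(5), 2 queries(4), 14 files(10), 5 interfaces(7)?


UFP = EI*4 + EO*5 + EQ*4 + ILF*10 + EIF*7
UFP = 15*4 + 2*5 + 2*4 + 14*10 + 5*7
UFP = 60 + 10 + 8 + 140 + 35
UFP = 253

253


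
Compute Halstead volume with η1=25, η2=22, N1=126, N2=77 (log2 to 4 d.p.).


Formula: V = N * log2(η), where N = N1 + N2 and η = η1 + η2
η = 25 + 22 = 47
N = 126 + 77 = 203
log2(47) ≈ 5.5546
V = 203 * 5.5546 = 1127.58

1127.58


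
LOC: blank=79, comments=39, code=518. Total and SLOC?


Total LOC = blank + comment + code
Total LOC = 79 + 39 + 518 = 636
SLOC (source only) = code = 518

Total LOC: 636, SLOC: 518


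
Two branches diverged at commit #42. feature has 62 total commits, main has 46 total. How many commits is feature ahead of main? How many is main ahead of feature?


Common ancestor: commit #42
feature commits after divergence: 62 - 42 = 20
main commits after divergence: 46 - 42 = 4
feature is 20 commits ahead of main
main is 4 commits ahead of feature

feature ahead: 20, main ahead: 4


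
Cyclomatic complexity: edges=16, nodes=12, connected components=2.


Formula: V(G) = E - N + 2P
V(G) = 16 - 12 + 2*2
V(G) = 4 + 4
V(G) = 8

8


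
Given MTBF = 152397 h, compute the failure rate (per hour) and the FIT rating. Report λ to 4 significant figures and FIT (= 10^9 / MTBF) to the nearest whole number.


Formula: λ = 1 / MTBF; FIT = λ × 1e9 = 1e9 / MTBF
λ = 1 / 152397 ≈ 6.562e-06 failures/hour
FIT = 1e9 / 152397 ≈ 6562 failures per 1e9 hours (nearest whole number)

λ = 6.562e-06 /h, FIT = 6562


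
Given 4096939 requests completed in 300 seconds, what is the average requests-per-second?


Formula: throughput = requests / seconds
throughput = 4096939 / 300
throughput = 13656.46 requests/second

13656.46 requests/second


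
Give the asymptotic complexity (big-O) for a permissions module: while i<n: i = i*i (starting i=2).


Reasoning: squaring drives double-exponential growth; iterations ~ log log n
Complexity: O(log log n)

O(log log n)


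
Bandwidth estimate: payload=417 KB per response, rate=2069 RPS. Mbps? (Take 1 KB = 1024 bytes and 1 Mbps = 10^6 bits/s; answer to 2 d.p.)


Formula: Mbps = payload_bytes * RPS * 8 / 1e6
Payload per request = 417 KB = 417 * 1024 = 427008 bytes
Total bytes/sec = 427008 * 2069 = 883479552
Total bits/sec = 883479552 * 8 = 7067836416
Mbps = 7067836416 / 1e6 = 7067.84

7067.84 Mbps


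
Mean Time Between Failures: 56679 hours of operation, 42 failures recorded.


Formula: MTBF = Total operating time / Number of failures
MTBF = 56679 / 42
MTBF = 1349.5 hours

1349.5 hours


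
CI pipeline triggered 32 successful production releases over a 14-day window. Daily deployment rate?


Formula: deployments per day = releases / days
= 32 / 14
= 2.286 deploys/day
(equivalently, 16.0 deploys/week)

2.286 deploys/day


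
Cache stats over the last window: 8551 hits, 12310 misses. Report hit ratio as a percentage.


Formula: hit rate = hits / (hits + misses) * 100
hit rate = 8551 / (8551 + 12310) * 100
hit rate = 8551 / 20861 * 100
hit rate = 40.99%

40.99%


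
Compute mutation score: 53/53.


Mutation score = killed / total * 100
Mutation score = 53 / 53 * 100
Mutation score = 100.0%

100.0%


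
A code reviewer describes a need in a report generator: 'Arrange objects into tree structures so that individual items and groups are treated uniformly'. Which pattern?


This matches the Composite pattern

Composite


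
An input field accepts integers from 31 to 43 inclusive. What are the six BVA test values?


Range: [31, 43]
Boundaries: just below min, min, min+1, max-1, max, just above max
Values: [30, 31, 32, 42, 43, 44]

[30, 31, 32, 42, 43, 44]


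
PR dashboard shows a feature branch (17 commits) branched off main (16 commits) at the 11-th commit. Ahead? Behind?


Common ancestor: commit #11
feature commits after divergence: 17 - 11 = 6
main commits after divergence: 16 - 11 = 5
feature is 6 commits ahead of main
main is 5 commits ahead of feature

feature ahead: 6, main ahead: 5


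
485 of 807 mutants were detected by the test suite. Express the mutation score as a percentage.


Mutation score = killed / total * 100
Mutation score = 485 / 807 * 100
Mutation score = 60.1%

60.1%


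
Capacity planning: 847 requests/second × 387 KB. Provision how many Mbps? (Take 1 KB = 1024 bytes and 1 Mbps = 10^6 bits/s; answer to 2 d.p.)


Formula: Mbps = payload_bytes * RPS * 8 / 1e6
Payload per request = 387 KB = 387 * 1024 = 396288 bytes
Total bytes/sec = 396288 * 847 = 335655936
Total bits/sec = 335655936 * 8 = 2685247488
Mbps = 2685247488 / 1e6 = 2685.25

2685.25 Mbps


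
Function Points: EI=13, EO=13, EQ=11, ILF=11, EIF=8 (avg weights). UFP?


UFP = EI*4 + EO*5 + EQ*4 + ILF*10 + EIF*7
UFP = 13*4 + 13*5 + 11*4 + 11*10 + 8*7
UFP = 52 + 65 + 44 + 110 + 56
UFP = 327

327


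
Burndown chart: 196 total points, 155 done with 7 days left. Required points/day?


Formula: Required rate = Remaining points / Days left
Remaining = 196 - 155 = 41 points
Required rate = 41 / 7 = 5.86 points/day

5.86 points/day


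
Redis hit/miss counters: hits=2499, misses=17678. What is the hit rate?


Formula: hit rate = hits / (hits + misses) * 100
hit rate = 2499 / (2499 + 17678) * 100
hit rate = 2499 / 20177 * 100
hit rate = 12.39%

12.39%


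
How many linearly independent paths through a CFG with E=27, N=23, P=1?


Formula: V(G) = E - N + 2P
V(G) = 27 - 23 + 2*1
V(G) = 4 + 2
V(G) = 6

6


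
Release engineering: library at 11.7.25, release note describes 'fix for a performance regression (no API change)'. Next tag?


Current: 11.7.25
Change category: 'fix for a performance regression (no API change)' → patch bump
SemVer rule: patch bump → increment PATCH (MAJOR and MINOR unchanged)
New: 11.7.26

11.7.26


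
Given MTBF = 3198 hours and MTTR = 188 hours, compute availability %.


Availability = MTBF / (MTBF + MTTR)
Availability = 3198 / (3198 + 188)
Availability = 3198 / 3386
Availability = 94.4477%

94.4477%


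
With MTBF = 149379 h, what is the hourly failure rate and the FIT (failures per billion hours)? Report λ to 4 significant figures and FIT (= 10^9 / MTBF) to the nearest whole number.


Formula: λ = 1 / MTBF; FIT = λ × 1e9 = 1e9 / MTBF
λ = 1 / 149379 ≈ 6.694e-06 failures/hour
FIT = 1e9 / 149379 ≈ 6694 failures per 1e9 hours (nearest whole number)

λ = 6.694e-06 /h, FIT = 6694


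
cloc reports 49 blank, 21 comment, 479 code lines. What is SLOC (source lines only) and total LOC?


Total LOC = blank + comment + code
Total LOC = 49 + 21 + 479 = 549
SLOC (source only) = code = 479

Total LOC: 549, SLOC: 479


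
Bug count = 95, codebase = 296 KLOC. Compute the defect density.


Defect density = defects / KLOC
Defect density = 95 / 296
Defect density = 0.321 defects/KLOC

0.321 defects/KLOC


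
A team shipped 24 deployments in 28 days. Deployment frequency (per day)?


Formula: deployments per day = releases / days
= 24 / 28
= 0.857 deploys/day
(equivalently, 6.0 deploys/week)

0.857 deploys/day


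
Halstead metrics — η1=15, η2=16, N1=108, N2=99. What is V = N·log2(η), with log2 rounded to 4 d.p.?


Formula: V = N * log2(η), where N = N1 + N2 and η = η1 + η2
η = 15 + 16 = 31
N = 108 + 99 = 207
log2(31) ≈ 4.9542
V = 207 * 4.9542 = 1025.52

1025.52


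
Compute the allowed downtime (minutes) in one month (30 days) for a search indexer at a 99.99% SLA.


Formula: allowed downtime = period * (100 - SLA) / 100
Period (month (30 days)) = 43200 minutes
Unavailability fraction = (100 - 99.99) / 100
Allowed downtime = 43200 * (100 - 99.99) / 100
Allowed downtime = 4.32 minutes

4.32 minutes


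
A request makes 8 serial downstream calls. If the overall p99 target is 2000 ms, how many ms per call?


Formula: per_stage = total_budget / stages
per_stage = 2000 / 8
per_stage = 250.0 ms

250.0 ms


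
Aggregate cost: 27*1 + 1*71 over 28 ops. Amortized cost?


Formula: Amortized cost = Total cost / Operations
Total cost = (27 * 1) + (1 * 71)
Total cost = 27 + 71 = 98
Amortized = 98 / 28 = 3.5

3.5


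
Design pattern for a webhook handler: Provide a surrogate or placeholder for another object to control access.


This matches the Proxy pattern

Proxy


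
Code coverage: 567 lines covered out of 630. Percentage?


Coverage = covered / total * 100
Coverage = 567 / 630 * 100
Coverage = 90.0%

90.0%


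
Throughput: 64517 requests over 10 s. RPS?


Formula: throughput = requests / seconds
throughput = 64517 / 10
throughput = 6451.7 requests/second

6451.7 requests/second


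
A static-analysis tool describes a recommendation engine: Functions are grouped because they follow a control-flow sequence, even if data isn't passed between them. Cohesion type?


Reasoning: Grouped by order of execution within a routine, not by data flow
Type: Procedural cohesion

Procedural cohesion


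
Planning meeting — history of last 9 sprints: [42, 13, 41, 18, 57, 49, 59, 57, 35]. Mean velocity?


Formula: Avg velocity = Total points / Number of sprints
Points: [42, 13, 41, 18, 57, 49, 59, 57, 35]
Sum = 42 + 13 + 41 + 18 + 57 + 49 + 59 + 57 + 35 = 371
Avg velocity = 371 / 9 = 41.22 points/sprint

41.22 points/sprint


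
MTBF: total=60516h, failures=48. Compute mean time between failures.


Formula: MTBF = Total operating time / Number of failures
MTBF = 60516 / 48
MTBF = 1260.75 hours

1260.75 hours


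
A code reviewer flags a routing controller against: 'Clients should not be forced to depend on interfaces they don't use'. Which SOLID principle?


This describes the Interface Segregation Principle (ISP)

Interface Segregation Principle (ISP)


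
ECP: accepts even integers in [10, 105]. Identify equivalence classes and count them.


Constraint: even integers in [10, 105]
Class 1: x < 10 — out-of-range invalid
Class 2: x in [10,105] but odd — wrong type invalid
Class 3: x in [10,105] and even — valid
Class 4: x > 105 — out-of-range invalid
Total equivalence classes: 4

4 equivalence classes


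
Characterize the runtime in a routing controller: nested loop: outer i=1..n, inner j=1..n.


Reasoning: n iterations times n iterations
Complexity: O(n^2)

O(n^2)


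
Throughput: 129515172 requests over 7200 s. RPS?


Formula: throughput = requests / seconds
throughput = 129515172 / 7200
throughput = 17988.22 requests/second

17988.22 requests/second


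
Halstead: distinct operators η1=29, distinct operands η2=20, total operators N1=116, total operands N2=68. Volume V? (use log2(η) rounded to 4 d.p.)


Formula: V = N * log2(η), where N = N1 + N2 and η = η1 + η2
η = 29 + 20 = 49
N = 116 + 68 = 184
log2(49) ≈ 5.6147
V = 184 * 5.6147 = 1033.10

1033.10


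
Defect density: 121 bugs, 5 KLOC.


Defect density = defects / KLOC
Defect density = 121 / 5
Defect density = 24.2 defects/KLOC

24.2 defects/KLOC


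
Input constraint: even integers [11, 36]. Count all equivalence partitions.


Constraint: even integers in [11, 36]
Class 1: x < 11 — out-of-range invalid
Class 2: x in [11,36] but odd — wrong type invalid
Class 3: x in [11,36] and even — valid
Class 4: x > 36 — out-of-range invalid
Total equivalence classes: 4

4 equivalence classes


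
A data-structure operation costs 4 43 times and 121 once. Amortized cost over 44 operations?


Formula: Amortized cost = Total cost / Operations
Total cost = (43 * 4) + (1 * 121)
Total cost = 172 + 121 = 293
Amortized = 293 / 44 = 6.6591

6.6591


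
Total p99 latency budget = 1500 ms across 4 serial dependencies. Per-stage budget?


Formula: per_stage = total_budget / stages
per_stage = 1500 / 4
per_stage = 375.0 ms

375.0 ms


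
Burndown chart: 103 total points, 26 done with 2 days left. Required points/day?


Formula: Required rate = Remaining points / Days left
Remaining = 103 - 26 = 77 points
Required rate = 77 / 2 = 38.5 points/day

38.5 points/day


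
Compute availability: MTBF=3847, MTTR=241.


Availability = MTBF / (MTBF + MTTR)
Availability = 3847 / (3847 + 241)
Availability = 3847 / 4088
Availability = 94.1047%

94.1047%


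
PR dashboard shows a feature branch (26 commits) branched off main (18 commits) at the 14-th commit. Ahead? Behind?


Common ancestor: commit #14
feature commits after divergence: 26 - 14 = 12
main commits after divergence: 18 - 14 = 4
feature is 12 commits ahead of main
main is 4 commits ahead of feature

feature ahead: 12, main ahead: 4


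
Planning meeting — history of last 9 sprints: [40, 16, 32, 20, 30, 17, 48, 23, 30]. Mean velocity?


Formula: Avg velocity = Total points / Number of sprints
Points: [40, 16, 32, 20, 30, 17, 48, 23, 30]
Sum = 40 + 16 + 32 + 20 + 30 + 17 + 48 + 23 + 30 = 256
Avg velocity = 256 / 9 = 28.44 points/sprint

28.44 points/sprint


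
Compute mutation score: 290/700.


Mutation score = killed / total * 100
Mutation score = 290 / 700 * 100
Mutation score = 41.43%

41.43%


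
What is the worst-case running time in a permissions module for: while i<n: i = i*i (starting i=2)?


Reasoning: squaring drives double-exponential growth; iterations ~ log log n
Complexity: O(log log n)

O(log log n)


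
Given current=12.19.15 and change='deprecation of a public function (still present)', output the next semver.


Current: 12.19.15
Change category: 'deprecation of a public function (still present)' → minor bump
SemVer rule: minor bump → increment MINOR, reset PATCH to 0 (MAJOR unchanged)
New: 12.20.0

12.20.0


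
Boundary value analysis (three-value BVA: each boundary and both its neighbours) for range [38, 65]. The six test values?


Range: [38, 65]
Boundaries: just below min, min, min+1, max-1, max, just above max
Values: [37, 38, 39, 64, 65, 66]

[37, 38, 39, 64, 65, 66]


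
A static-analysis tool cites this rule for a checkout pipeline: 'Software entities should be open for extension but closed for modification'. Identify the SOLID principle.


This describes the Open/Closed Principle (OCP)

Open/Closed Principle (OCP)


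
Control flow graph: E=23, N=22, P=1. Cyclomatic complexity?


Formula: V(G) = E - N + 2P
V(G) = 23 - 22 + 2*1
V(G) = 1 + 2
V(G) = 3

3


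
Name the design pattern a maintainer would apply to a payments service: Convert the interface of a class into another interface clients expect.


This matches the Adapter pattern

Adapter


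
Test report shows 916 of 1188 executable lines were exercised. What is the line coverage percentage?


Coverage = covered / total * 100
Coverage = 916 / 1188 * 100
Coverage = 77.1%

77.1%


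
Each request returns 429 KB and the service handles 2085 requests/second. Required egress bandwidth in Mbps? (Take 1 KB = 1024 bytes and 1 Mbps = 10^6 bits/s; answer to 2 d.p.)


Formula: Mbps = payload_bytes * RPS * 8 / 1e6
Payload per request = 429 KB = 429 * 1024 = 439296 bytes
Total bytes/sec = 439296 * 2085 = 915932160
Total bits/sec = 915932160 * 8 = 7327457280
Mbps = 7327457280 / 1e6 = 7327.46

7327.46 Mbps


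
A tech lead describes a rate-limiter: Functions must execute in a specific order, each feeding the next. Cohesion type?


Reasoning: Output of one is input to next
Type: Sequential cohesion

Sequential cohesion


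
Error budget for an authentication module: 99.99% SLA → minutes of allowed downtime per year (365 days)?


Formula: allowed downtime = period * (100 - SLA) / 100
Period (year (365 days)) = 525600 minutes
Unavailability fraction = (100 - 99.99) / 100
Allowed downtime = 525600 * (100 - 99.99) / 100
Allowed downtime = 52.56 minutes

52.56 minutes


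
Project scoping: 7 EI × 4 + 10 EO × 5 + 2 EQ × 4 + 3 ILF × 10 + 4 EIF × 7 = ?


UFP = EI*4 + EO*5 + EQ*4 + ILF*10 + EIF*7
UFP = 7*4 + 10*5 + 2*4 + 3*10 + 4*7
UFP = 28 + 50 + 8 + 30 + 28
UFP = 144

144


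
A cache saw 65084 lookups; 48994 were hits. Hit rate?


Formula: hit rate = hits / (hits + misses) * 100
hit rate = 48994 / (48994 + 16090) * 100
hit rate = 48994 / 65084 * 100
hit rate = 75.28%

75.28%


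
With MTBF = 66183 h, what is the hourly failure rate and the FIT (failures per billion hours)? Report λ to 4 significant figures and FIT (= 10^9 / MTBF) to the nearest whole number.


Formula: λ = 1 / MTBF; FIT = λ × 1e9 = 1e9 / MTBF
λ = 1 / 66183 ≈ 1.511e-05 failures/hour
FIT = 1e9 / 66183 ≈ 15110 failures per 1e9 hours (nearest whole number)

λ = 1.511e-05 /h, FIT = 15110


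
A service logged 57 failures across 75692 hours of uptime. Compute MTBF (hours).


Formula: MTBF = Total operating time / Number of failures
MTBF = 75692 / 57
MTBF = 1327.93 hours

1327.93 hours


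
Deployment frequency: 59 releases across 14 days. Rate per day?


Formula: deployments per day = releases / days
= 59 / 14
= 4.214 deploys/day
(equivalently, 29.5 deploys/week)

4.214 deploys/day


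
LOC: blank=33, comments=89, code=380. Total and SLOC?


Total LOC = blank + comment + code
Total LOC = 33 + 89 + 380 = 502
SLOC (source only) = code = 380

Total LOC: 502, SLOC: 380


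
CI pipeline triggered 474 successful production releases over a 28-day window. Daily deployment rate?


Formula: deployments per day = releases / days
= 474 / 28
= 16.929 deploys/day
(equivalently, 118.5 deploys/week)

16.929 deploys/day


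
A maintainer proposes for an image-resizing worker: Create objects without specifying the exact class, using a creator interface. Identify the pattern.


This matches the Factory Method pattern

Factory Method


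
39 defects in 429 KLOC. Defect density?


Defect density = defects / KLOC
Defect density = 39 / 429
Defect density = 0.091 defects/KLOC

0.091 defects/KLOC


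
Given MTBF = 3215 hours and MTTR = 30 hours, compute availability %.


Availability = MTBF / (MTBF + MTTR)
Availability = 3215 / (3215 + 30)
Availability = 3215 / 3245
Availability = 99.0755%

99.0755%


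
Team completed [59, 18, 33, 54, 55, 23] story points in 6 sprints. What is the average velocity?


Formula: Avg velocity = Total points / Number of sprints
Points: [59, 18, 33, 54, 55, 23]
Sum = 59 + 18 + 33 + 54 + 55 + 23 = 242
Avg velocity = 242 / 6 = 40.33 points/sprint

40.33 points/sprint


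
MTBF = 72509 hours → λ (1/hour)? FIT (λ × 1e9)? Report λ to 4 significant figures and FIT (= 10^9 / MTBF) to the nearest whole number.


Formula: λ = 1 / MTBF; FIT = λ × 1e9 = 1e9 / MTBF
λ = 1 / 72509 ≈ 1.379e-05 failures/hour
FIT = 1e9 / 72509 ≈ 13791 failures per 1e9 hours (nearest whole number)

λ = 1.379e-05 /h, FIT = 13791


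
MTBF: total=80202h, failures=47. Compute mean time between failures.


Formula: MTBF = Total operating time / Number of failures
MTBF = 80202 / 47
MTBF = 1706.43 hours

1706.43 hours


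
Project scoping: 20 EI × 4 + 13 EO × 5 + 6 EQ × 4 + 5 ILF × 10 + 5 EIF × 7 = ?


UFP = EI*4 + EO*5 + EQ*4 + ILF*10 + EIF*7
UFP = 20*4 + 13*5 + 6*4 + 5*10 + 5*7
UFP = 80 + 65 + 24 + 50 + 35
UFP = 254

254


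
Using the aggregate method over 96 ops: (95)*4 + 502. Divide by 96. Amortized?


Formula: Amortized cost = Total cost / Operations
Total cost = (95 * 4) + (1 * 502)
Total cost = 380 + 502 = 882
Amortized = 882 / 96 = 9.1875

9.1875


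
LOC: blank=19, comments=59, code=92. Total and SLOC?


Total LOC = blank + comment + code
Total LOC = 19 + 59 + 92 = 170
SLOC (source only) = code = 92

Total LOC: 170, SLOC: 92


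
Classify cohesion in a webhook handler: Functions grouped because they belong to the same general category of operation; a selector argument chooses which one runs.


Reasoning: Grouped by category of activity, not by data or sequence
Type: Logical cohesion

Logical cohesion


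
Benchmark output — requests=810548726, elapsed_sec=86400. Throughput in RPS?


Formula: throughput = requests / seconds
throughput = 810548726 / 86400
throughput = 9381.35 requests/second

9381.35 requests/second


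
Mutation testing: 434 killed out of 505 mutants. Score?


Mutation score = killed / total * 100
Mutation score = 434 / 505 * 100
Mutation score = 85.94%

85.94%


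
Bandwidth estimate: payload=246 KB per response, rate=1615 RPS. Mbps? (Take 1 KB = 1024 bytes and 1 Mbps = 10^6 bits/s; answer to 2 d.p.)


Formula: Mbps = payload_bytes * RPS * 8 / 1e6
Payload per request = 246 KB = 246 * 1024 = 251904 bytes
Total bytes/sec = 251904 * 1615 = 406824960
Total bits/sec = 406824960 * 8 = 3254599680
Mbps = 3254599680 / 1e6 = 3254.6

3254.6 Mbps


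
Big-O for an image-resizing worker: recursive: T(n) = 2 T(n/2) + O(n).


Reasoning: master theorem case 2 (merge-sort recurrence)
Complexity: O(n log n)

O(n log n)


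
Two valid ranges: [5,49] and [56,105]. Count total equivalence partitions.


Valid ranges: [5,49] and [56,105]
Class 1: x < 5 — invalid
Class 2: 5 ≤ x ≤ 49 — valid
Class 3: 49 < x < 56 — invalid (gap between ranges)
Class 4: 56 ≤ x ≤ 105 — valid
Class 5: x > 105 — invalid
Total equivalence classes: 5

5 equivalence classes


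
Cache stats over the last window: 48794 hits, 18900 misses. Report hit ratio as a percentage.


Formula: hit rate = hits / (hits + misses) * 100
hit rate = 48794 / (48794 + 18900) * 100
hit rate = 48794 / 67694 * 100
hit rate = 72.08%

72.08%


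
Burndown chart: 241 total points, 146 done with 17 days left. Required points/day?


Formula: Required rate = Remaining points / Days left
Remaining = 241 - 146 = 95 points
Required rate = 95 / 17 = 5.59 points/day

5.59 points/day


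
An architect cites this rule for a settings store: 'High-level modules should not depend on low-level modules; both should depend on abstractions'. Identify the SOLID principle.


This describes the Dependency Inversion Principle (DIP)

Dependency Inversion Principle (DIP)


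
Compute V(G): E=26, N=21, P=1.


Formula: V(G) = E - N + 2P
V(G) = 26 - 21 + 2*1
V(G) = 5 + 2
V(G) = 7

7


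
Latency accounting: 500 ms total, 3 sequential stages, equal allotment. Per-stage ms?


Formula: per_stage = total_budget / stages
per_stage = 500 / 3
per_stage = 166.67 ms

166.67 ms


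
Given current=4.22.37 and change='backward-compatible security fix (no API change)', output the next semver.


Current: 4.22.37
Change category: 'backward-compatible security fix (no API change)' → patch bump
SemVer rule: patch bump → increment PATCH (MAJOR and MINOR unchanged)
New: 4.22.38

4.22.38


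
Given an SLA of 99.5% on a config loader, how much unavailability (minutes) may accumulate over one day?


Formula: allowed downtime = period * (100 - SLA) / 100
Period (day) = 1440 minutes
Unavailability fraction = (100 - 99.5) / 100
Allowed downtime = 1440 * (100 - 99.5) / 100
Allowed downtime = 7.2 minutes

7.2 minutes


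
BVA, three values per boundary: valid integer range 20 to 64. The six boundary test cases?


Range: [20, 64]
Boundaries: just below min, min, min+1, max-1, max, just above max
Values: [19, 20, 21, 63, 64, 65]

[19, 20, 21, 63, 64, 65]


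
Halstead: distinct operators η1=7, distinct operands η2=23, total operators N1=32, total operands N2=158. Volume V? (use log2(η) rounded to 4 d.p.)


Formula: V = N * log2(η), where N = N1 + N2 and η = η1 + η2
η = 7 + 23 = 30
N = 32 + 158 = 190
log2(30) ≈ 4.9069
V = 190 * 4.9069 = 932.31

932.31


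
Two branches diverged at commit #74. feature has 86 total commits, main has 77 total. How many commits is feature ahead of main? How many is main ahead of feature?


Common ancestor: commit #74
feature commits after divergence: 86 - 74 = 12
main commits after divergence: 77 - 74 = 3
feature is 12 commits ahead of main
main is 3 commits ahead of feature

feature ahead: 12, main ahead: 3


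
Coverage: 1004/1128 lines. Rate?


Coverage = covered / total * 100
Coverage = 1004 / 1128 * 100
Coverage = 89.01%

89.01%


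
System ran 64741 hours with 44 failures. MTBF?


Formula: MTBF = Total operating time / Number of failures
MTBF = 64741 / 44
MTBF = 1471.39 hours

1471.39 hours


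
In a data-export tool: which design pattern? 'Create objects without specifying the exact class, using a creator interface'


This matches the Factory Method pattern

Factory Method


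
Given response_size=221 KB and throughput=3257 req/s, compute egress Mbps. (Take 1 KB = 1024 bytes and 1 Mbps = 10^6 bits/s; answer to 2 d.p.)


Formula: Mbps = payload_bytes * RPS * 8 / 1e6
Payload per request = 221 KB = 221 * 1024 = 226304 bytes
Total bytes/sec = 226304 * 3257 = 737072128
Total bits/sec = 737072128 * 8 = 5896577024
Mbps = 5896577024 / 1e6 = 5896.58

5896.58 Mbps


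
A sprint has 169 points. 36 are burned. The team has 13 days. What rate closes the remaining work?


Formula: Required rate = Remaining points / Days left
Remaining = 169 - 36 = 133 points
Required rate = 133 / 13 = 10.23 points/day

10.23 points/day


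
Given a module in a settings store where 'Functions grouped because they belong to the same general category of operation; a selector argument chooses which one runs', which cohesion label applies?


Reasoning: Grouped by category of activity, not by data or sequence
Type: Logical cohesion

Logical cohesion


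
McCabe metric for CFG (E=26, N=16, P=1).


Formula: V(G) = E - N + 2P
V(G) = 26 - 16 + 2*1
V(G) = 10 + 2
V(G) = 12

12


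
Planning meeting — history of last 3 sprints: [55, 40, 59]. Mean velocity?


Formula: Avg velocity = Total points / Number of sprints
Points: [55, 40, 59]
Sum = 55 + 40 + 59 = 154
Avg velocity = 154 / 3 = 51.33 points/sprint

51.33 points/sprint


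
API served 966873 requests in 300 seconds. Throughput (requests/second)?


Formula: throughput = requests / seconds
throughput = 966873 / 300
throughput = 3222.91 requests/second

3222.91 requests/second


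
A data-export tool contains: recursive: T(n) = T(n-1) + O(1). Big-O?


Reasoning: linear recursion with constant work per frame
Complexity: O(n)

O(n)


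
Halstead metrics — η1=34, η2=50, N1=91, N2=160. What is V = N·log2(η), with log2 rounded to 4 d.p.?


Formula: V = N * log2(η), where N = N1 + N2 and η = η1 + η2
η = 34 + 50 = 84
N = 91 + 160 = 251
log2(84) ≈ 6.3923
V = 251 * 6.3923 = 1604.47

1604.47


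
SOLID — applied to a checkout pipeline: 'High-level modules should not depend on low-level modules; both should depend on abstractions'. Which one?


This describes the Dependency Inversion Principle (DIP)

Dependency Inversion Principle (DIP)


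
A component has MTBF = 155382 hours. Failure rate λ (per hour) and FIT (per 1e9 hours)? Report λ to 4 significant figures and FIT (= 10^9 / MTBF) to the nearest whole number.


Formula: λ = 1 / MTBF; FIT = λ × 1e9 = 1e9 / MTBF
λ = 1 / 155382 ≈ 6.436e-06 failures/hour
FIT = 1e9 / 155382 ≈ 6436 failures per 1e9 hours (nearest whole number)

λ = 6.436e-06 /h, FIT = 6436


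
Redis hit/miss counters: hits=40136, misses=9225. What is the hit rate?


Formula: hit rate = hits / (hits + misses) * 100
hit rate = 40136 / (40136 + 9225) * 100
hit rate = 40136 / 49361 * 100
hit rate = 81.31%

81.31%


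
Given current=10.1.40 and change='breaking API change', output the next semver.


Current: 10.1.40
Change category: 'breaking API change' → major bump
SemVer rule: major bump → increment MAJOR, reset MINOR and PATCH to 0
New: 11.0.0

11.0.0


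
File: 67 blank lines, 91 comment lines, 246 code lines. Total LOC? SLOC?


Total LOC = blank + comment + code
Total LOC = 67 + 91 + 246 = 404
SLOC (source only) = code = 246

Total LOC: 404, SLOC: 246


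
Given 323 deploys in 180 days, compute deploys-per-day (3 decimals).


Formula: deployments per day = releases / days
= 323 / 180
= 1.794 deploys/day
(equivalently, 12.56 deploys/week)

1.794 deploys/day


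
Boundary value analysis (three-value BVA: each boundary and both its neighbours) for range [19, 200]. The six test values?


Range: [19, 200]
Boundaries: just below min, min, min+1, max-1, max, just above max
Values: [18, 19, 20, 199, 200, 201]

[18, 19, 20, 199, 200, 201]


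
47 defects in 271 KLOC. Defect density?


Defect density = defects / KLOC
Defect density = 47 / 271
Defect density = 0.173 defects/KLOC

0.173 defects/KLOC


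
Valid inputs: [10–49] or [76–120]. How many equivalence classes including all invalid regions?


Valid ranges: [10,49] and [76,120]
Class 1: x < 10 — invalid
Class 2: 10 ≤ x ≤ 49 — valid
Class 3: 49 < x < 76 — invalid (gap between ranges)
Class 4: 76 ≤ x ≤ 120 — valid
Class 5: x > 120 — invalid
Total equivalence classes: 5

5 equivalence classes


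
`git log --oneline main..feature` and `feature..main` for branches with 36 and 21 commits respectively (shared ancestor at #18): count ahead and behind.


Common ancestor: commit #18
feature commits after divergence: 36 - 18 = 18
main commits after divergence: 21 - 18 = 3
feature is 18 commits ahead of main
main is 3 commits ahead of feature

feature ahead: 18, main ahead: 3


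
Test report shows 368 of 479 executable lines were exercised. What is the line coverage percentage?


Coverage = covered / total * 100
Coverage = 368 / 479 * 100
Coverage = 76.83%

76.83%


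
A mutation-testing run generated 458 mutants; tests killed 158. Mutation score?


Mutation score = killed / total * 100
Mutation score = 158 / 458 * 100
Mutation score = 34.5%

34.5%


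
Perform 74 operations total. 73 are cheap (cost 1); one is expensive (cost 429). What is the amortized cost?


Formula: Amortized cost = Total cost / Operations
Total cost = (73 * 1) + (1 * 429)
Total cost = 73 + 429 = 502
Amortized = 502 / 74 = 6.7838

6.7838


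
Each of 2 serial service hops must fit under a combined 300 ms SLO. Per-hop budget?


Formula: per_stage = total_budget / stages
per_stage = 300 / 2
per_stage = 150.0 ms

150.0 ms
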